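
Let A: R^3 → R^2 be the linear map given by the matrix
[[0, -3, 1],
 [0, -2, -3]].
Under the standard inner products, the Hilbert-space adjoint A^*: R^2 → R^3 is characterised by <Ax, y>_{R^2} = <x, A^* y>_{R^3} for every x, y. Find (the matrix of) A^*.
A^* = A^T =
[[0, 0],
 [-3, -2],
 [1, -3]]

For real matrices with standard dot products, the defining identity <Ax, y> = <x, A^* y> gives (Ax)^T y = x^T (A^*) y, i.e. x^T A^T y = x^T (A^*) y. Since this holds for all x, y, we must have A^* = A^T. Therefore
A^* =
[[0, 0],
 [-3, -2],
 [1, -3]].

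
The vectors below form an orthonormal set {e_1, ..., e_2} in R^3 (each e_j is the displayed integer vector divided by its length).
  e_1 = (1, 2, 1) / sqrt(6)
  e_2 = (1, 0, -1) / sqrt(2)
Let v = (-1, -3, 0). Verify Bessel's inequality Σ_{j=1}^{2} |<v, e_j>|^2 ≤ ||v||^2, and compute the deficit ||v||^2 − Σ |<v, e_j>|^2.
Σ |<v, e_j>|^2 = 26/3; ||v||^2 = 10; deficit = 4/3

Write each e_j = u_j / sqrt(<u_j, u_j>) where u_j is the displayed integer vector. Then <v, e_j> = <v, u_j> / sqrt(<u_j, u_j>), so |<v, e_j>|^2 = <v, u_j>^2 / <u_j, u_j>.
Coefficients: <v, e_1> = -7/sqrt(6), <v, e_2> = -1/sqrt(2).
Square and sum: Σ |<v, e_j>|^2 = 26/3.
Compute ||v||^2 = v·v = 10.
Deficit = 10 − 26/3 = 4/3 ≥ 0, confirming Bessel's inequality. (The deficit equals ||v − Σ <v,e_j> e_j||^2, the squared distance from v to span{e_j}.)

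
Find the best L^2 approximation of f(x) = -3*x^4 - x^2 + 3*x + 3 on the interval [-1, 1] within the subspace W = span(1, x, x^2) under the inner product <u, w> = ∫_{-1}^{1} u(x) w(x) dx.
g(x) = -25*x^2/7 + 3*x + 114/35

The best approximation g ∈ W is the orthogonal projection of f onto W. Writing g = a_0 + a_1 x + a_2 x^2, the coefficients solve the normal equations G · a = b where
  G_{ij} = <φ_i, φ_j> and b_i = <f, φ_i>, with φ_0 = 1, φ_1 = x, φ_2 = x^2.
G =
  [2, 0, 2/3]
  [0, 2/3, 0]
  [2/3, 0, 2/5],
b = (62/15, 2, 26/35).
Solving gives a_0 = 114/35, a_1 = 3, a_2 = -25/7, so
  g(x) = -25*x^2/7 + 3*x + 114/35.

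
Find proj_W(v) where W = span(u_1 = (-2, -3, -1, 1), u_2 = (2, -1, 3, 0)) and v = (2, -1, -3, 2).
proj_W(v) = (-84/97, -38/97, -86/97, 20/97)

Set up U = [u_1 | ... | u_2] ∈ R^(4×2). The projector onto W = col(U) is P = U (U^T U)^(-1) U^T.
Compute U^T U =
  [15, -4]
  [-4, 14],
and U^T v = (4, -4).
Solve U^T U · c = U^T v for the coefficients: c = (20/97, -22/97). The projection is proj_W(v) = U c.
Check: (v - proj_W(v)) · u_1 = 0  (should be 0).
Check: (v - proj_W(v)) · u_2 = 0  (should be 0).
Result: proj_W(v) = (-84/97, -38/97, -86/97, 20/97).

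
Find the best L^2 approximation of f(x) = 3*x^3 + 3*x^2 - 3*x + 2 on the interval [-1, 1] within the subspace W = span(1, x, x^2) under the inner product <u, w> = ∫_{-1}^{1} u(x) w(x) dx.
g(x) = 3*x^2 - 6*x/5 + 2

The best approximation g ∈ W is the orthogonal projection of f onto W. Writing g = a_0 + a_1 x + a_2 x^2, the coefficients solve the normal equations G · a = b where
  G_{ij} = <φ_i, φ_j> and b_i = <f, φ_i>, with φ_0 = 1, φ_1 = x, φ_2 = x^2.
G =
  [2, 0, 2/3]
  [0, 2/3, 0]
  [2/3, 0, 2/5],
b = (6, -4/5, 38/15).
Solving gives a_0 = 2, a_1 = -6/5, a_2 = 3, so
  g(x) = 3*x^2 - 6*x/5 + 2.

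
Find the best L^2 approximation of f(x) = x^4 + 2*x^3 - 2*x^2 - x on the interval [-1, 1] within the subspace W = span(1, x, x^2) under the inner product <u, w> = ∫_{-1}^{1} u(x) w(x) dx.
g(x) = -8*x^2/7 + x/5 - 3/35

The best approximation g ∈ W is the orthogonal projection of f onto W. Writing g = a_0 + a_1 x + a_2 x^2, the coefficients solve the normal equations G · a = b where
  G_{ij} = <φ_i, φ_j> and b_i = <f, φ_i>, with φ_0 = 1, φ_1 = x, φ_2 = x^2.
G =
  [2, 0, 2/3]
  [0, 2/3, 0]
  [2/3, 0, 2/5],
b = (-14/15, 2/15, -18/35).
Solving gives a_0 = -3/35, a_1 = 1/5, a_2 = -8/7, so
  g(x) = -8*x^2/7 + x/5 - 3/35.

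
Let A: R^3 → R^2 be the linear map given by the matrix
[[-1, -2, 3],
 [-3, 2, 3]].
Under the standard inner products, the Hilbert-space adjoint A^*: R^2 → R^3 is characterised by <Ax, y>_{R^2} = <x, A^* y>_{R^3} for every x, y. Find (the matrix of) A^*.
A^* = A^T =
[[-1, -3],
 [-2, 2],
 [3, 3]]

For real matrices with standard dot products, the defining identity <Ax, y> = <x, A^* y> gives (Ax)^T y = x^T (A^*) y, i.e. x^T A^T y = x^T (A^*) y. Since this holds for all x, y, we must have A^* = A^T. Therefore
A^* =
[[-1, -3],
 [-2, 2],
 [3, 3]].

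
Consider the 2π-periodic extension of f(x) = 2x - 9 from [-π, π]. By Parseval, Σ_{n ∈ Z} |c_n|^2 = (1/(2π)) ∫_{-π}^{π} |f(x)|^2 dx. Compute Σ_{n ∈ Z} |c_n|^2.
Σ |c_n|^2 = 4π^2/3 + 81

Expand and integrate term by term over [-π, π]:
  ∫ (2x)^2 dx = 4·(2π^3/3); ∫ 2·2·(-9)·x dx = 0 (odd integrand); ∫ (-9)^2 dx = 81·2π.
So (1/(2π)) ∫_{-π}^{π} (2x - 9)^2 dx = 4π^2/3 + 81 = 4π^2/3 + 81.
Parseval ⇒ Σ |c_n|^2 = 4π^2/3 + 81.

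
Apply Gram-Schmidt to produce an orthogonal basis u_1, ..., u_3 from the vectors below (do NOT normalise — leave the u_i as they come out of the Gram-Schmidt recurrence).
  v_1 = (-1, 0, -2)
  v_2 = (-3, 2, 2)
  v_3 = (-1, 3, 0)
Orthogonal basis:
  u_1 = (-1, 0, -2)
  u_2 = (-16/5, 2, 8/5)
  u_3 = (20/21, 40/21, -10/21)

Apply the Gram-Schmidt recurrence
  u_1 = v_1
  u_i = v_i − Σ_{j<i} ((v_i · u_j) / (u_j · u_j)) · u_j.

Step by step this gives:
  u_1 = (-1, 0, -2)
  u_2 = (-16/5, 2, 8/5)
  u_3 = (20/21, 40/21, -10/21)

Orthogonality check:
  u_2 · u_1 = 0 (should be 0)
  u_3 · u_1 = 0 (should be 0)
  u_3 · u_2 = 0 (should be 0)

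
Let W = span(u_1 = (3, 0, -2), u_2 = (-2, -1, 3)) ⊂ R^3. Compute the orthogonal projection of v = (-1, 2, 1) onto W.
proj_W(v) = (-30/19, 21/38, 5/38)

Set up U = [u_1 | ... | u_2] ∈ R^(3×2). The projector onto W = col(U) is P = U (U^T U)^(-1) U^T.
Compute U^T U =
  [13, -12]
  [-12, 14],
and U^T v = (-5, 3).
Solve U^T U · c = U^T v for the coefficients: c = (-17/19, -21/38). The projection is proj_W(v) = U c.
Check: (v - proj_W(v)) · u_1 = 0  (should be 0).
Check: (v - proj_W(v)) · u_2 = 0  (should be 0).
Result: proj_W(v) = (-30/19, 21/38, 5/38).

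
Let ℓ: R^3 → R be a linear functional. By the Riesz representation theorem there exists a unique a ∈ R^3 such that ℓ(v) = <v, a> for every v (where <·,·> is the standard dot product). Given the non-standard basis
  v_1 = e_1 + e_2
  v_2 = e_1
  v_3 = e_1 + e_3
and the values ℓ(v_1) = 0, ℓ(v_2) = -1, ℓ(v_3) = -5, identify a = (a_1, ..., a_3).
a = (-1, 1, -4)

Write a = (a_1, ..., a_3) in the standard basis. For each basis vector v_i, ℓ(v_i) = <v_i, a> is a linear equation in the a_j's. Collect the n equations into a matrix system V a = ℓ, where row i of V is v_i (expressed in the standard basis). Since V is invertible (lower-triangular with 1s on the diagonal, up to permutation), solve by back-substitution:
  V =
[[1, 1, 0],
 [1, 0, 0],
 [1, 0, 1]]
  V a = (0, -1, -5)
Solving gives a = (-1, 1, -4).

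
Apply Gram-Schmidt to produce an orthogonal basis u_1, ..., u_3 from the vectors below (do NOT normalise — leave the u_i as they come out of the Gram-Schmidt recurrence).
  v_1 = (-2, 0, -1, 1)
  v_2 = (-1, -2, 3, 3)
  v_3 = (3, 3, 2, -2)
Orthogonal basis:
  u_1 = (-2, 0, -1, 1)
  u_2 = (-1/3, -2, 10/3, 8/3)
  u_3 = (-28/67, 167/67, 79/67, 23/67)

Apply the Gram-Schmidt recurrence
  u_1 = v_1
  u_i = v_i − Σ_{j<i} ((v_i · u_j) / (u_j · u_j)) · u_j.

Step by step this gives:
  u_1 = (-2, 0, -1, 1)
  u_2 = (-1/3, -2, 10/3, 8/3)
  u_3 = (-28/67, 167/67, 79/67, 23/67)

Orthogonality check:
  u_2 · u_1 = 0 (should be 0)
  u_3 · u_1 = 0 (should be 0)
  u_3 · u_2 = 0 (should be 0)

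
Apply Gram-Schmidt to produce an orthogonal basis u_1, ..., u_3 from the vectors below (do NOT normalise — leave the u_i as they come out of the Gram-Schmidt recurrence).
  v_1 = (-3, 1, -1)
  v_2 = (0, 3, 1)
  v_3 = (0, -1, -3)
Orthogonal basis:
  u_1 = (-3, 1, -1)
  u_2 = (6/11, 31/11, 13/11)
  u_3 = (48/53, 36/53, -108/53)

Apply the Gram-Schmidt recurrence
  u_1 = v_1
  u_i = v_i − Σ_{j<i} ((v_i · u_j) / (u_j · u_j)) · u_j.

Step by step this gives:
  u_1 = (-3, 1, -1)
  u_2 = (6/11, 31/11, 13/11)
  u_3 = (48/53, 36/53, -108/53)

Orthogonality check:
  u_2 · u_1 = 0 (should be 0)
  u_3 · u_1 = 0 (should be 0)
  u_3 · u_2 = 0 (should be 0)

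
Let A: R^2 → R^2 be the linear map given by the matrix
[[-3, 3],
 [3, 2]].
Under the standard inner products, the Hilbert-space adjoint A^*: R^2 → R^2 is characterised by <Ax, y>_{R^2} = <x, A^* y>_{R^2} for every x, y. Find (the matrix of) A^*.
A^* = A^T =
[[-3, 3],
 [3, 2]]

For real matrices with standard dot products, the defining identity <Ax, y> = <x, A^* y> gives (Ax)^T y = x^T (A^*) y, i.e. x^T A^T y = x^T (A^*) y. Since this holds for all x, y, we must have A^* = A^T. Therefore
A^* =
[[-3, 3],
 [3, 2]].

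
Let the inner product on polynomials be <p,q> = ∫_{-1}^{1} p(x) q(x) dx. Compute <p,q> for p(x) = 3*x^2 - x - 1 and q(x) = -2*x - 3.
<p,q> = 4/3

Expand the product: p(x)·q(x) = -6*x^3 - 7*x^2 + 5*x + 3.
∫_{-1}^{1} of each monomial x^k gives [2/(k+1) if k even, 0 if k odd]. Integrating term-by-term (or equivalently evaluating the antiderivative F(x) = -3*x^4/2 - 7*x^3/3 + 5*x^2/2 + 3*x at the endpoints):
  F(1) − F(−1) = 5/3 − (1/3) = 4/3.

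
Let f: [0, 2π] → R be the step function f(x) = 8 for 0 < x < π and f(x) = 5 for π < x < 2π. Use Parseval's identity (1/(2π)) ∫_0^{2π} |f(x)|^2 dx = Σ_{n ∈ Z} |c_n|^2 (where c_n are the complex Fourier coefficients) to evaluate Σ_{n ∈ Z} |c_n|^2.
Σ |c_n|^2 = 89/2

Parseval equates the L^2 energy of f (normalised by 1/(2π)) with the ℓ^2 sum of its Fourier coefficients: (1/(2π)) ∫_0^{2π} |f|^2 = Σ |c_n|^2.
Compute the left side: (1/(2π)) [∫_0^π 8^2 dx + ∫_π^{2π} 5^2 dx] = (1/(2π)) · (64π + 25π) = (64 + 25)/2 = 89/2.
So Σ_{n ∈ Z} |c_n|^2 = 89/2.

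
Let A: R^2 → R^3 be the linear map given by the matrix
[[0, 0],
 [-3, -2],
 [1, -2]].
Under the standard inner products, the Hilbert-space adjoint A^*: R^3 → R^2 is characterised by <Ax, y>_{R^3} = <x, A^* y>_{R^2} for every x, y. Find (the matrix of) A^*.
A^* = A^T =
[[0, -3, 1],
 [0, -2, -2]]

For real matrices with standard dot products, the defining identity <Ax, y> = <x, A^* y> gives (Ax)^T y = x^T (A^*) y, i.e. x^T A^T y = x^T (A^*) y. Since this holds for all x, y, we must have A^* = A^T. Therefore
A^* =
[[0, -3, 1],
 [0, -2, -2]].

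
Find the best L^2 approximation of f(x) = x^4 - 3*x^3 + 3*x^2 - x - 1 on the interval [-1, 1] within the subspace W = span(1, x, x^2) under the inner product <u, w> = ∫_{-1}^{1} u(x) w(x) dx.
g(x) = 27*x^2/7 - 14*x/5 - 38/35

The best approximation g ∈ W is the orthogonal projection of f onto W. Writing g = a_0 + a_1 x + a_2 x^2, the coefficients solve the normal equations G · a = b where
  G_{ij} = <φ_i, φ_j> and b_i = <f, φ_i>, with φ_0 = 1, φ_1 = x, φ_2 = x^2.
G =
  [2, 0, 2/3]
  [0, 2/3, 0]
  [2/3, 0, 2/5],
b = (2/5, -28/15, 86/105).
Solving gives a_0 = -38/35, a_1 = -14/5, a_2 = 27/7, so
  g(x) = 27*x^2/7 - 14*x/5 - 38/35.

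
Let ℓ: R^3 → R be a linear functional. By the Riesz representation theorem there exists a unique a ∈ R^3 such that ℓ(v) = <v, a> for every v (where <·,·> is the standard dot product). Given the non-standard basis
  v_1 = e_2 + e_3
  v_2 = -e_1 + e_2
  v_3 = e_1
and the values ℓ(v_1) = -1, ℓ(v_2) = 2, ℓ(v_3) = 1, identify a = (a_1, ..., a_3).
a = (1, 3, -4)

Write a = (a_1, ..., a_3) in the standard basis. For each basis vector v_i, ℓ(v_i) = <v_i, a> is a linear equation in the a_j's. Collect the n equations into a matrix system V a = ℓ, where row i of V is v_i (expressed in the standard basis). Since V is invertible (lower-triangular with 1s on the diagonal, up to permutation), solve by back-substitution:
  V =
[[0, 1, 1],
 [-1, 1, 0],
 [1, 0, 0]]
  V a = (-1, 2, 1)
Solving gives a = (1, 3, -4).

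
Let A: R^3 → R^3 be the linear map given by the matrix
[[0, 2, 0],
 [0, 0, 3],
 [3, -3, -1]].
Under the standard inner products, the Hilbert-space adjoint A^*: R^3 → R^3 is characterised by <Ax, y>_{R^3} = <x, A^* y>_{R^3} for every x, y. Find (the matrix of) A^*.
A^* = A^T =
[[0, 0, 3],
 [2, 0, -3],
 [0, 3, -1]]

For real matrices with standard dot products, the defining identity <Ax, y> = <x, A^* y> gives (Ax)^T y = x^T (A^*) y, i.e. x^T A^T y = x^T (A^*) y. Since this holds for all x, y, we must have A^* = A^T. Therefore
A^* =
[[0, 0, 3],
 [2, 0, -3],
 [0, 3, -1]].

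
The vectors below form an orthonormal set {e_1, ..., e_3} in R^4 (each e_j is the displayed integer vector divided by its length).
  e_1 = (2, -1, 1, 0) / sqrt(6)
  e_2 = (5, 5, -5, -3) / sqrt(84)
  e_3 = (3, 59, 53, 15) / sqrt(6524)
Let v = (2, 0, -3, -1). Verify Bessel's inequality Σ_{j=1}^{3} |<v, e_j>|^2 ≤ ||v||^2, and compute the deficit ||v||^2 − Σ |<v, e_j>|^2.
Σ |<v, e_j>|^2 = 6443/466; ||v||^2 = 14; deficit = 81/466

Write each e_j = u_j / sqrt(<u_j, u_j>) where u_j is the displayed integer vector. Then <v, e_j> = <v, u_j> / sqrt(<u_j, u_j>), so |<v, e_j>|^2 = <v, u_j>^2 / <u_j, u_j>.
Coefficients: <v, e_1> = 1/sqrt(6), <v, e_2> = 28/sqrt(84), <v, e_3> = -168/sqrt(6524).
Square and sum: Σ |<v, e_j>|^2 = 6443/466.
Compute ||v||^2 = v·v = 14.
Deficit = 14 − 6443/466 = 81/466 ≥ 0, confirming Bessel's inequality. (The deficit equals ||v − Σ <v,e_j> e_j||^2, the squared distance from v to span{e_j}.)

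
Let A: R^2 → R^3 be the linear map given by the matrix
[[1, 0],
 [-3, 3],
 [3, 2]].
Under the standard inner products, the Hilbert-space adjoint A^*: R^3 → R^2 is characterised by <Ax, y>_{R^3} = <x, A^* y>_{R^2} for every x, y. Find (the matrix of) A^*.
A^* = A^T =
[[1, -3, 3],
 [0, 3, 2]]

For real matrices with standard dot products, the defining identity <Ax, y> = <x, A^* y> gives (Ax)^T y = x^T (A^*) y, i.e. x^T A^T y = x^T (A^*) y. Since this holds for all x, y, we must have A^* = A^T. Therefore
A^* =
[[1, -3, 3],
 [0, 3, 2]].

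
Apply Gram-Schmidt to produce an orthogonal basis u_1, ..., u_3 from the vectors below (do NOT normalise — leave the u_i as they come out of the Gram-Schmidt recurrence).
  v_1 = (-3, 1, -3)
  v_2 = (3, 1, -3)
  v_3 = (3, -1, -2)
Orthogonal basis:
  u_1 = (-3, 1, -3)
  u_2 = (60/19, 18/19, -54/19)
  u_3 = (0, -3/2, -1/2)

Apply the Gram-Schmidt recurrence
  u_1 = v_1
  u_i = v_i − Σ_{j<i} ((v_i · u_j) / (u_j · u_j)) · u_j.

Step by step this gives:
  u_1 = (-3, 1, -3)
  u_2 = (60/19, 18/19, -54/19)
  u_3 = (0, -3/2, -1/2)

Orthogonality check:
  u_2 · u_1 = 0 (should be 0)
  u_3 · u_1 = 0 (should be 0)
  u_3 · u_2 = 0 (should be 0)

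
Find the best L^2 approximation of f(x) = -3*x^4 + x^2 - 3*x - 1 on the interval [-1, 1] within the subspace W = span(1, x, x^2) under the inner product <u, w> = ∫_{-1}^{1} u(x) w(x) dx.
g(x) = -11*x^2/7 - 3*x - 26/35

The best approximation g ∈ W is the orthogonal projection of f onto W. Writing g = a_0 + a_1 x + a_2 x^2, the coefficients solve the normal equations G · a = b where
  G_{ij} = <φ_i, φ_j> and b_i = <f, φ_i>, with φ_0 = 1, φ_1 = x, φ_2 = x^2.
G =
  [2, 0, 2/3]
  [0, 2/3, 0]
  [2/3, 0, 2/5],
b = (-38/15, -2, -118/105).
Solving gives a_0 = -26/35, a_1 = -3, a_2 = -11/7, so
  g(x) = -11*x^2/7 - 3*x - 26/35.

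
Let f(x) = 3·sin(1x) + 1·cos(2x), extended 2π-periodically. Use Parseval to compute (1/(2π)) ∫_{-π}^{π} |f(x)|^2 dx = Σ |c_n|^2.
Σ |c_n|^2 = 5

Expand |f|^2 and use orthogonality of {sin(nx), cos(mx)} on [-π, π]:
  ∫_{-π}^{π} sin(nx)^2 dx = π, ∫ cos(mx)^2 dx = π, and cross terms integrate to 0.
So ∫_{-π}^{π} f(x)^2 dx = 3^2 · π + 1^2 · π = (9 + 1)π.
Divide by 2π: (9 + 1)/2 = 5.
By Parseval, this equals Σ |c_n|^2.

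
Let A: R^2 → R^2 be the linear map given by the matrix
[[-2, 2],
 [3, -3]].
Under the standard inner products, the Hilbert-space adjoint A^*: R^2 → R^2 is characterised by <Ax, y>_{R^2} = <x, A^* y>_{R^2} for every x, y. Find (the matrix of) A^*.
A^* = A^T =
[[-2, 3],
 [2, -3]]

For real matrices with standard dot products, the defining identity <Ax, y> = <x, A^* y> gives (Ax)^T y = x^T (A^*) y, i.e. x^T A^T y = x^T (A^*) y. Since this holds for all x, y, we must have A^* = A^T. Therefore
A^* =
[[-2, 3],
 [2, -3]].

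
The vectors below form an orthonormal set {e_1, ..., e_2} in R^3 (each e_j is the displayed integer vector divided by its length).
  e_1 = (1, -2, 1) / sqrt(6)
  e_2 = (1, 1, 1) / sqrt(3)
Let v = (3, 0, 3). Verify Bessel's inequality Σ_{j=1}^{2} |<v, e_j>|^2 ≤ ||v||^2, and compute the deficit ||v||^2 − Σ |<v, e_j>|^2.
Σ |<v, e_j>|^2 = 18; ||v||^2 = 18; deficit = 0

Write each e_j = u_j / sqrt(<u_j, u_j>) where u_j is the displayed integer vector. Then <v, e_j> = <v, u_j> / sqrt(<u_j, u_j>), so |<v, e_j>|^2 = <v, u_j>^2 / <u_j, u_j>.
Coefficients: <v, e_1> = 6/sqrt(6), <v, e_2> = 6/sqrt(3).
Square and sum: Σ |<v, e_j>|^2 = 18.
Compute ||v||^2 = v·v = 18.
Deficit = 18 − 18 = 0 ≥ 0, confirming Bessel's inequality. (The deficit equals ||v − Σ <v,e_j> e_j||^2, the squared distance from v to span{e_j}.)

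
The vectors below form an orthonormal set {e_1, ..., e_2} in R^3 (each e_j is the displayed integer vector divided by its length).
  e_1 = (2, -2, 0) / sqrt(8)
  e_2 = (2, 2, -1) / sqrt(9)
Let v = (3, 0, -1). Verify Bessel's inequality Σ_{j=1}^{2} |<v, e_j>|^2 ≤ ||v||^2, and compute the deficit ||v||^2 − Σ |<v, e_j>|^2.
Σ |<v, e_j>|^2 = 179/18; ||v||^2 = 10; deficit = 1/18

Write each e_j = u_j / sqrt(<u_j, u_j>) where u_j is the displayed integer vector. Then <v, e_j> = <v, u_j> / sqrt(<u_j, u_j>), so |<v, e_j>|^2 = <v, u_j>^2 / <u_j, u_j>.
Coefficients: <v, e_1> = 6/sqrt(8), <v, e_2> = 7/sqrt(9).
Square and sum: Σ |<v, e_j>|^2 = 179/18.
Compute ||v||^2 = v·v = 10.
Deficit = 10 − 179/18 = 1/18 ≥ 0, confirming Bessel's inequality. (The deficit equals ||v − Σ <v,e_j> e_j||^2, the squared distance from v to span{e_j}.)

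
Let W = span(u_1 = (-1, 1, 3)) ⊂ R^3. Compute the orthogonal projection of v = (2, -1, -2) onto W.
proj_W(v) = (9/11, -9/11, -27/11)

Set up U = [u_1 | ... | u_1] ∈ R^(3×1). The projector onto W = col(U) is P = U (U^T U)^(-1) U^T.
Compute U^T U =
  [11],
and U^T v = (-9).
Solve U^T U · c = U^T v for the coefficients: c = (-9/11). The projection is proj_W(v) = U c.
Check: (v - proj_W(v)) · u_1 = 0  (should be 0).
Result: proj_W(v) = (9/11, -9/11, -27/11).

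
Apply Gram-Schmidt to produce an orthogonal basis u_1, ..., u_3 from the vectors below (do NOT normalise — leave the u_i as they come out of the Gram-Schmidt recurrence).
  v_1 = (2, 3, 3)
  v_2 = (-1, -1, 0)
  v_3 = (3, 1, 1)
Orthogonal basis:
  u_1 = (2, 3, 3)
  u_2 = (-6/11, -7/22, 15/22)
  u_3 = (21/19, -21/19, 7/19)

Apply the Gram-Schmidt recurrence
  u_1 = v_1
  u_i = v_i − Σ_{j<i} ((v_i · u_j) / (u_j · u_j)) · u_j.

Step by step this gives:
  u_1 = (2, 3, 3)
  u_2 = (-6/11, -7/22, 15/22)
  u_3 = (21/19, -21/19, 7/19)

Orthogonality check:
  u_2 · u_1 = 0 (should be 0)
  u_3 · u_1 = 0 (should be 0)
  u_3 · u_2 = 0 (should be 0)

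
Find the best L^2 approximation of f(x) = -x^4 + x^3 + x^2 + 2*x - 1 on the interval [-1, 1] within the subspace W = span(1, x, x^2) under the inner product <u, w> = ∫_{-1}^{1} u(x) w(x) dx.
g(x) = x^2/7 + 13*x/5 - 32/35

The best approximation g ∈ W is the orthogonal projection of f onto W. Writing g = a_0 + a_1 x + a_2 x^2, the coefficients solve the normal equations G · a = b where
  G_{ij} = <φ_i, φ_j> and b_i = <f, φ_i>, with φ_0 = 1, φ_1 = x, φ_2 = x^2.
G =
  [2, 0, 2/3]
  [0, 2/3, 0]
  [2/3, 0, 2/5],
b = (-26/15, 26/15, -58/105).
Solving gives a_0 = -32/35, a_1 = 13/5, a_2 = 1/7, so
  g(x) = x^2/7 + 13*x/5 - 32/35.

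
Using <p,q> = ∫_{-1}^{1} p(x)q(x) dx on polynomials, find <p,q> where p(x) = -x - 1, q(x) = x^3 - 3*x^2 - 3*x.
<p,q> = 18/5

Expand the product: p(x)·q(x) = -x^4 + 2*x^3 + 6*x^2 + 3*x.
∫_{-1}^{1} of each monomial x^k gives [2/(k+1) if k even, 0 if k odd]. Integrating term-by-term (or equivalently evaluating the antiderivative F(x) = -x^5/5 + x^4/2 + 2*x^3 + 3*x^2/2 at the endpoints):
  F(1) − F(−1) = 19/5 − (1/5) = 18/5.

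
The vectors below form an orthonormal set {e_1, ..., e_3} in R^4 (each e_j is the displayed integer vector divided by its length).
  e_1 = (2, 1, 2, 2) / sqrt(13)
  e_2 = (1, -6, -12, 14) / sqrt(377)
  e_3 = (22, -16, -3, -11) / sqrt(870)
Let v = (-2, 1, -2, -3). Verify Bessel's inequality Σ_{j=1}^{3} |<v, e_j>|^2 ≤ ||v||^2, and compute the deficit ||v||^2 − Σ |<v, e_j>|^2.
Σ |<v, e_j>|^2 = 153/10; ||v||^2 = 18; deficit = 27/10

Write each e_j = u_j / sqrt(<u_j, u_j>) where u_j is the displayed integer vector. Then <v, e_j> = <v, u_j> / sqrt(<u_j, u_j>), so |<v, e_j>|^2 = <v, u_j>^2 / <u_j, u_j>.
Coefficients: <v, e_1> = -13/sqrt(13), <v, e_2> = -26/sqrt(377), <v, e_3> = -21/sqrt(870).
Square and sum: Σ |<v, e_j>|^2 = 153/10.
Compute ||v||^2 = v·v = 18.
Deficit = 18 − 153/10 = 27/10 ≥ 0, confirming Bessel's inequality. (The deficit equals ||v − Σ <v,e_j> e_j||^2, the squared distance from v to span{e_j}.)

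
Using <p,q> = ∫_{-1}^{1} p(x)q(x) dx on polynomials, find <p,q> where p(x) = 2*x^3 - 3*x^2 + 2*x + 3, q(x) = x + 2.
<p,q> = 152/15

Expand the product: p(x)·q(x) = 2*x^4 + x^3 - 4*x^2 + 7*x + 6.
∫_{-1}^{1} of each monomial x^k gives [2/(k+1) if k even, 0 if k odd]. Integrating term-by-term (or equivalently evaluating the antiderivative F(x) = 2*x^5/5 + x^4/4 - 4*x^3/3 + 7*x^2/2 + 6*x at the endpoints):
  F(1) − F(−1) = 529/60 − (-79/60) = 152/15.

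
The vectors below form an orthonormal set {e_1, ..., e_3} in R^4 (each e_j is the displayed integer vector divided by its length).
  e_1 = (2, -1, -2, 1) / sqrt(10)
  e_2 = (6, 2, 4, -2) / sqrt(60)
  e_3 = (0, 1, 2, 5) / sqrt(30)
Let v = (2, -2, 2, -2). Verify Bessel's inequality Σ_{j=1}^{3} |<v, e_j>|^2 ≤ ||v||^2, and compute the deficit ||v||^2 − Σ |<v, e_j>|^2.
Σ |<v, e_j>|^2 = 44/5; ||v||^2 = 16; deficit = 36/5

Write each e_j = u_j / sqrt(<u_j, u_j>) where u_j is the displayed integer vector. Then <v, e_j> = <v, u_j> / sqrt(<u_j, u_j>), so |<v, e_j>|^2 = <v, u_j>^2 / <u_j, u_j>.
Coefficients: <v, e_1> = 0/sqrt(10), <v, e_2> = 20/sqrt(60), <v, e_3> = -8/sqrt(30).
Square and sum: Σ |<v, e_j>|^2 = 44/5.
Compute ||v||^2 = v·v = 16.
Deficit = 16 − 44/5 = 36/5 ≥ 0, confirming Bessel's inequality. (The deficit equals ||v − Σ <v,e_j> e_j||^2, the squared distance from v to span{e_j}.)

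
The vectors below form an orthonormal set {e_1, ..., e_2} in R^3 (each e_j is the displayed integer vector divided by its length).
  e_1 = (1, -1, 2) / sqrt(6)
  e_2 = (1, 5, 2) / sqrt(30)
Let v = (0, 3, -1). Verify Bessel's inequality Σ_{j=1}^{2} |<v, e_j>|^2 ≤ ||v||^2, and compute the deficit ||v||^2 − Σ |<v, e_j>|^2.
Σ |<v, e_j>|^2 = 49/5; ||v||^2 = 10; deficit = 1/5

Write each e_j = u_j / sqrt(<u_j, u_j>) where u_j is the displayed integer vector. Then <v, e_j> = <v, u_j> / sqrt(<u_j, u_j>), so |<v, e_j>|^2 = <v, u_j>^2 / <u_j, u_j>.
Coefficients: <v, e_1> = -5/sqrt(6), <v, e_2> = 13/sqrt(30).
Square and sum: Σ |<v, e_j>|^2 = 49/5.
Compute ||v||^2 = v·v = 10.
Deficit = 10 − 49/5 = 1/5 ≥ 0, confirming Bessel's inequality. (The deficit equals ||v − Σ <v,e_j> e_j||^2, the squared distance from v to span{e_j}.)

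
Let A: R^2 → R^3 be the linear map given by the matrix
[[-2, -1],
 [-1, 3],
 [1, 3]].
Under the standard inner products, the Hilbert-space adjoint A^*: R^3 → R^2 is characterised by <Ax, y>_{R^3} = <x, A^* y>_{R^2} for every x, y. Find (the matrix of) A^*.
A^* = A^T =
[[-2, -1, 1],
 [-1, 3, 3]]

For real matrices with standard dot products, the defining identity <Ax, y> = <x, A^* y> gives (Ax)^T y = x^T (A^*) y, i.e. x^T A^T y = x^T (A^*) y. Since this holds for all x, y, we must have A^* = A^T. Therefore
A^* =
[[-2, -1, 1],
 [-1, 3, 3]].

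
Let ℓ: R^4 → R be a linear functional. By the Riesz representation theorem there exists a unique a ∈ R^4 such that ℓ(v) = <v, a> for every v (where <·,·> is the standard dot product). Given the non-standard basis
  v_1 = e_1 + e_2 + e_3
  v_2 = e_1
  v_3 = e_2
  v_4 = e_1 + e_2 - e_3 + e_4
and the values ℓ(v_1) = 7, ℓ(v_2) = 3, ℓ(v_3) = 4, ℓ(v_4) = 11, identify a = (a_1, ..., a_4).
a = (3, 4, 0, 4)

Write a = (a_1, ..., a_4) in the standard basis. For each basis vector v_i, ℓ(v_i) = <v_i, a> is a linear equation in the a_j's. Collect the n equations into a matrix system V a = ℓ, where row i of V is v_i (expressed in the standard basis). Since V is invertible (lower-triangular with 1s on the diagonal, up to permutation), solve by back-substitution:
  V =
[[1, 1, 1, 0],
 [1, 0, 0, 0],
 [0, 1, 0, 0],
 [1, 1, -1, 1]]
  V a = (7, 3, 4, 11)
Solving gives a = (3, 4, 0, 4).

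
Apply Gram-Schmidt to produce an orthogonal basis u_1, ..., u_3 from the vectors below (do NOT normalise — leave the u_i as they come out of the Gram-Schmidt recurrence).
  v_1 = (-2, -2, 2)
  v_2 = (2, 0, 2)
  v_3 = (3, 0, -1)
Orthogonal basis:
  u_1 = (-2, -2, 2)
  u_2 = (2, 0, 2)
  u_3 = (2/3, -4/3, -2/3)

Apply the Gram-Schmidt recurrence
  u_1 = v_1
  u_i = v_i − Σ_{j<i} ((v_i · u_j) / (u_j · u_j)) · u_j.

Step by step this gives:
  u_1 = (-2, -2, 2)
  u_2 = (2, 0, 2)
  u_3 = (2/3, -4/3, -2/3)

Orthogonality check:
  u_2 · u_1 = 0 (should be 0)
  u_3 · u_1 = 0 (should be 0)
  u_3 · u_2 = 0 (should be 0)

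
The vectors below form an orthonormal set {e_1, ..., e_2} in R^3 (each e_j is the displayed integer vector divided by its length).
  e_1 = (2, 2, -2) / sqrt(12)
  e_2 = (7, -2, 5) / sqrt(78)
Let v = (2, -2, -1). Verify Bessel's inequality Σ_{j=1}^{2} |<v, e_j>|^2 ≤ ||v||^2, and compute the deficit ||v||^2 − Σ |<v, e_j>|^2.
Σ |<v, e_j>|^2 = 5/2; ||v||^2 = 9; deficit = 13/2

Write each e_j = u_j / sqrt(<u_j, u_j>) where u_j is the displayed integer vector. Then <v, e_j> = <v, u_j> / sqrt(<u_j, u_j>), so |<v, e_j>|^2 = <v, u_j>^2 / <u_j, u_j>.
Coefficients: <v, e_1> = 2/sqrt(12), <v, e_2> = 13/sqrt(78).
Square and sum: Σ |<v, e_j>|^2 = 5/2.
Compute ||v||^2 = v·v = 9.
Deficit = 9 − 5/2 = 13/2 ≥ 0, confirming Bessel's inequality. (The deficit equals ||v − Σ <v,e_j> e_j||^2, the squared distance from v to span{e_j}.)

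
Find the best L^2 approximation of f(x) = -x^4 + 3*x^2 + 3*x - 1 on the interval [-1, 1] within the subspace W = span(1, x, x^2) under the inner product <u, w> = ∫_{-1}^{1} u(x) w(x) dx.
g(x) = 15*x^2/7 + 3*x - 32/35

The best approximation g ∈ W is the orthogonal projection of f onto W. Writing g = a_0 + a_1 x + a_2 x^2, the coefficients solve the normal equations G · a = b where
  G_{ij} = <φ_i, φ_j> and b_i = <f, φ_i>, with φ_0 = 1, φ_1 = x, φ_2 = x^2.
G =
  [2, 0, 2/3]
  [0, 2/3, 0]
  [2/3, 0, 2/5],
b = (-2/5, 2, 26/105).
Solving gives a_0 = -32/35, a_1 = 3, a_2 = 15/7, so
  g(x) = 15*x^2/7 + 3*x - 32/35.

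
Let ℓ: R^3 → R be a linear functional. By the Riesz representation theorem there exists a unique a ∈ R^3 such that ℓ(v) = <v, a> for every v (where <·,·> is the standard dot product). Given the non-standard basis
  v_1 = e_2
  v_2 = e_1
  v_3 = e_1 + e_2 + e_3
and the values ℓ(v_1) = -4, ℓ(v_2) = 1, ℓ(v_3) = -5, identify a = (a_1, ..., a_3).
a = (1, -4, -2)

Write a = (a_1, ..., a_3) in the standard basis. For each basis vector v_i, ℓ(v_i) = <v_i, a> is a linear equation in the a_j's. Collect the n equations into a matrix system V a = ℓ, where row i of V is v_i (expressed in the standard basis). Since V is invertible (lower-triangular with 1s on the diagonal, up to permutation), solve by back-substitution:
  V =
[[0, 1, 0],
 [1, 0, 0],
 [1, 1, 1]]
  V a = (-4, 1, -5)
Solving gives a = (1, -4, -2).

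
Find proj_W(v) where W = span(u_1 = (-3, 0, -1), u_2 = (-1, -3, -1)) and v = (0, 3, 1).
proj_W(v) = (9/94, 144/47, 67/94)

Set up U = [u_1 | ... | u_2] ∈ R^(3×2). The projector onto W = col(U) is P = U (U^T U)^(-1) U^T.
Compute U^T U =
  [10, 4]
  [4, 11],
and U^T v = (-1, -10).
Solve U^T U · c = U^T v for the coefficients: c = (29/94, -48/47). The projection is proj_W(v) = U c.
Check: (v - proj_W(v)) · u_1 = 0  (should be 0).
Check: (v - proj_W(v)) · u_2 = 0  (should be 0).
Result: proj_W(v) = (9/94, 144/47, 67/94).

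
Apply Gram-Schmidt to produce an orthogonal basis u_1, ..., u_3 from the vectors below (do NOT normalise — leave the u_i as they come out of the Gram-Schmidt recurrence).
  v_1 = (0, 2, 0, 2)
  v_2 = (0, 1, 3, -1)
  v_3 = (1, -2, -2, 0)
Orthogonal basis:
  u_1 = (0, 2, 0, 2)
  u_2 = (0, 1, 3, -1)
  u_3 = (1, -3/11, 2/11, 3/11)

Apply the Gram-Schmidt recurrence
  u_1 = v_1
  u_i = v_i − Σ_{j<i} ((v_i · u_j) / (u_j · u_j)) · u_j.

Step by step this gives:
  u_1 = (0, 2, 0, 2)
  u_2 = (0, 1, 3, -1)
  u_3 = (1, -3/11, 2/11, 3/11)

Orthogonality check:
  u_2 · u_1 = 0 (should be 0)
  u_3 · u_1 = 0 (should be 0)
  u_3 · u_2 = 0 (should be 0)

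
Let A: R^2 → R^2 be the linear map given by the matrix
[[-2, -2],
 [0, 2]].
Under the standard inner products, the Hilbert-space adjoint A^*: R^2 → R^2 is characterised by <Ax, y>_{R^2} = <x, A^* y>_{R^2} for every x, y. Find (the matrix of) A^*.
A^* = A^T =
[[-2, 0],
 [-2, 2]]

For real matrices with standard dot products, the defining identity <Ax, y> = <x, A^* y> gives (Ax)^T y = x^T (A^*) y, i.e. x^T A^T y = x^T (A^*) y. Since this holds for all x, y, we must have A^* = A^T. Therefore
A^* =
[[-2, 0],
 [-2, 2]].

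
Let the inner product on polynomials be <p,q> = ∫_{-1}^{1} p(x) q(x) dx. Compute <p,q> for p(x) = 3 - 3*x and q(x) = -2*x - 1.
<p,q> = -2

Expand the product: p(x)·q(x) = 6*x^2 - 3*x - 3.
∫_{-1}^{1} of each monomial x^k gives [2/(k+1) if k even, 0 if k odd]. Integrating term-by-term (or equivalently evaluating the antiderivative F(x) = 2*x^3 - 3*x^2/2 - 3*x at the endpoints):
  F(1) − F(−1) = -5/2 − (-1/2) = -2.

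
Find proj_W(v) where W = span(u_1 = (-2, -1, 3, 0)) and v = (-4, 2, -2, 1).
proj_W(v) = (0, 0, 0, 0)

Set up U = [u_1 | ... | u_1] ∈ R^(4×1). The projector onto W = col(U) is P = U (U^T U)^(-1) U^T.
Compute U^T U =
  [14],
and U^T v = (0).
Solve U^T U · c = U^T v for the coefficients: c = (0). The projection is proj_W(v) = U c.
Check: (v - proj_W(v)) · u_1 = 0  (should be 0).
Result: proj_W(v) = (0, 0, 0, 0).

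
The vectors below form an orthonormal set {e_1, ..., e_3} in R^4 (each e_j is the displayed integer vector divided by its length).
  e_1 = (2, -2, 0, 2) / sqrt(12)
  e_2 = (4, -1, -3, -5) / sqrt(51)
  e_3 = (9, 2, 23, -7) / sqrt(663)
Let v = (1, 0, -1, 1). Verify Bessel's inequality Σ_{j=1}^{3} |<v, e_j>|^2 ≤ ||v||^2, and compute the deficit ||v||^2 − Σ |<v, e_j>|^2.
Σ |<v, e_j>|^2 = 27/13; ||v||^2 = 3; deficit = 12/13

Write each e_j = u_j / sqrt(<u_j, u_j>) where u_j is the displayed integer vector. Then <v, e_j> = <v, u_j> / sqrt(<u_j, u_j>), so |<v, e_j>|^2 = <v, u_j>^2 / <u_j, u_j>.
Coefficients: <v, e_1> = 4/sqrt(12), <v, e_2> = 2/sqrt(51), <v, e_3> = -21/sqrt(663).
Square and sum: Σ |<v, e_j>|^2 = 27/13.
Compute ||v||^2 = v·v = 3.
Deficit = 3 − 27/13 = 12/13 ≥ 0, confirming Bessel's inequality. (The deficit equals ||v − Σ <v,e_j> e_j||^2, the squared distance from v to span{e_j}.)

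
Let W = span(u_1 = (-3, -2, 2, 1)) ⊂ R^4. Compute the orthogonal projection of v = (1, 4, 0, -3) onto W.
proj_W(v) = (7/3, 14/9, -14/9, -7/9)

Set up U = [u_1 | ... | u_1] ∈ R^(4×1). The projector onto W = col(U) is P = U (U^T U)^(-1) U^T.
Compute U^T U =
  [18],
and U^T v = (-14).
Solve U^T U · c = U^T v for the coefficients: c = (-7/9). The projection is proj_W(v) = U c.
Check: (v - proj_W(v)) · u_1 = 0  (should be 0).
Result: proj_W(v) = (7/3, 14/9, -14/9, -7/9).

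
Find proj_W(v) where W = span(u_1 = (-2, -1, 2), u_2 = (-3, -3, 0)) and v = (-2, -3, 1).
proj_W(v) = (-8/3, -7/3, 2/3)

Set up U = [u_1 | ... | u_2] ∈ R^(3×2). The projector onto W = col(U) is P = U (U^T U)^(-1) U^T.
Compute U^T U =
  [9, 9]
  [9, 18],
and U^T v = (9, 15).
Solve U^T U · c = U^T v for the coefficients: c = (1/3, 2/3). The projection is proj_W(v) = U c.
Check: (v - proj_W(v)) · u_1 = 0  (should be 0).
Check: (v - proj_W(v)) · u_2 = 0  (should be 0).
Result: proj_W(v) = (-8/3, -7/3, 2/3).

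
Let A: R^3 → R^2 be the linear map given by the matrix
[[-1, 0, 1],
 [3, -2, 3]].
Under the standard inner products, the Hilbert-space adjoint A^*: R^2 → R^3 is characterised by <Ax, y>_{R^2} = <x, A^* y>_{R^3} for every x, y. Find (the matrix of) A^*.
A^* = A^T =
[[-1, 3],
 [0, -2],
 [1, 3]]

For real matrices with standard dot products, the defining identity <Ax, y> = <x, A^* y> gives (Ax)^T y = x^T (A^*) y, i.e. x^T A^T y = x^T (A^*) y. Since this holds for all x, y, we must have A^* = A^T. Therefore
A^* =
[[-1, 3],
 [0, -2],
 [1, 3]].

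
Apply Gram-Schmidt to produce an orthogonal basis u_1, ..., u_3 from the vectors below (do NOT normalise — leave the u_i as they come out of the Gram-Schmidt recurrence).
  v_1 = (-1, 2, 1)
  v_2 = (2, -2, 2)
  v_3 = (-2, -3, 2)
Orthogonal basis:
  u_1 = (-1, 2, 1)
  u_2 = (4/3, -2/3, 8/3)
  u_3 = (-3, -2, 1)

Apply the Gram-Schmidt recurrence
  u_1 = v_1
  u_i = v_i − Σ_{j<i} ((v_i · u_j) / (u_j · u_j)) · u_j.

Step by step this gives:
  u_1 = (-1, 2, 1)
  u_2 = (4/3, -2/3, 8/3)
  u_3 = (-3, -2, 1)

Orthogonality check:
  u_2 · u_1 = 0 (should be 0)
  u_3 · u_1 = 0 (should be 0)
  u_3 · u_2 = 0 (should be 0)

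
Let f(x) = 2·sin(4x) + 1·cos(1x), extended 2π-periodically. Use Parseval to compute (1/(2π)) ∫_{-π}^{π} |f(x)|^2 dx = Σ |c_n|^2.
Σ |c_n|^2 = 5/2

Expand |f|^2 and use orthogonality of {sin(nx), cos(mx)} on [-π, π]:
  ∫_{-π}^{π} sin(nx)^2 dx = π, ∫ cos(mx)^2 dx = π, and cross terms integrate to 0.
So ∫_{-π}^{π} f(x)^2 dx = 2^2 · π + 1^2 · π = (4 + 1)π.
Divide by 2π: (4 + 1)/2 = 5/2.
By Parseval, this equals Σ |c_n|^2.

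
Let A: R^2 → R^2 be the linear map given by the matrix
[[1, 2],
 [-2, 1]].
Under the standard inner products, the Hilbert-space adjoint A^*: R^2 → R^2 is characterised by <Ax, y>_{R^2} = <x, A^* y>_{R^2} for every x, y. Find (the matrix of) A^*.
A^* = A^T =
[[1, -2],
 [2, 1]]

For real matrices with standard dot products, the defining identity <Ax, y> = <x, A^* y> gives (Ax)^T y = x^T (A^*) y, i.e. x^T A^T y = x^T (A^*) y. Since this holds for all x, y, we must have A^* = A^T. Therefore
A^* =
[[1, -2],
 [2, 1]].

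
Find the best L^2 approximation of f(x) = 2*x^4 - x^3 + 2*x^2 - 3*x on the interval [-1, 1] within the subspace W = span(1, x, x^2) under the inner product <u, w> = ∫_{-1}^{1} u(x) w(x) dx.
g(x) = 26*x^2/7 - 18*x/5 - 6/35

The best approximation g ∈ W is the orthogonal projection of f onto W. Writing g = a_0 + a_1 x + a_2 x^2, the coefficients solve the normal equations G · a = b where
  G_{ij} = <φ_i, φ_j> and b_i = <f, φ_i>, with φ_0 = 1, φ_1 = x, φ_2 = x^2.
G =
  [2, 0, 2/3]
  [0, 2/3, 0]
  [2/3, 0, 2/5],
b = (32/15, -12/5, 48/35).
Solving gives a_0 = -6/35, a_1 = -18/5, a_2 = 26/7, so
  g(x) = 26*x^2/7 - 18*x/5 - 6/35.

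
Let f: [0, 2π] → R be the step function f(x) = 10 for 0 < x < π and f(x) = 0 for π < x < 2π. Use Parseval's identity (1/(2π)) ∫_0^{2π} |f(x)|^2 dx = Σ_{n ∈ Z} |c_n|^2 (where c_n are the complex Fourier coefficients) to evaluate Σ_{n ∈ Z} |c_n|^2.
Σ |c_n|^2 = 50

Parseval equates the L^2 energy of f (normalised by 1/(2π)) with the ℓ^2 sum of its Fourier coefficients: (1/(2π)) ∫_0^{2π} |f|^2 = Σ |c_n|^2.
Compute the left side: (1/(2π)) [∫_0^π 10^2 dx + ∫_π^{2π} 0^2 dx] = (1/(2π)) · (100π + 0π) = (100 + 0)/2 = 50.
So Σ_{n ∈ Z} |c_n|^2 = 50.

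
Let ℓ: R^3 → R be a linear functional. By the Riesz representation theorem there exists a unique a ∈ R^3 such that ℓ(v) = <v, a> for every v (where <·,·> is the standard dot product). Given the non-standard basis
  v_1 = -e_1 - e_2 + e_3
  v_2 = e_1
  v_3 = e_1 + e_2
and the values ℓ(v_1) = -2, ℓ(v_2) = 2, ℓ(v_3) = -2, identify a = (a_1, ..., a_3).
a = (2, -4, -4)

Write a = (a_1, ..., a_3) in the standard basis. For each basis vector v_i, ℓ(v_i) = <v_i, a> is a linear equation in the a_j's. Collect the n equations into a matrix system V a = ℓ, where row i of V is v_i (expressed in the standard basis). Since V is invertible (lower-triangular with 1s on the diagonal, up to permutation), solve by back-substitution:
  V =
[[-1, -1, 1],
 [1, 0, 0],
 [1, 1, 0]]
  V a = (-2, 2, -2)
Solving gives a = (2, -4, -4).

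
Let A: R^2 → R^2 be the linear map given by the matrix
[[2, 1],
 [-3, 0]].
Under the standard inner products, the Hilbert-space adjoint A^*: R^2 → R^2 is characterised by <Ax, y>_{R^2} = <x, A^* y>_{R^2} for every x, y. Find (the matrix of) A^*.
A^* = A^T =
[[2, -3],
 [1, 0]]

For real matrices with standard dot products, the defining identity <Ax, y> = <x, A^* y> gives (Ax)^T y = x^T (A^*) y, i.e. x^T A^T y = x^T (A^*) y. Since this holds for all x, y, we must have A^* = A^T. Therefore
A^* =
[[2, -3],
 [1, 0]].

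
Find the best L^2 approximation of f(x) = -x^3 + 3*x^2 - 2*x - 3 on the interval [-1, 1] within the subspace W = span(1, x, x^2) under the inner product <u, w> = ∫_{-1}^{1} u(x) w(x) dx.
g(x) = 3*x^2 - 13*x/5 - 3

The best approximation g ∈ W is the orthogonal projection of f onto W. Writing g = a_0 + a_1 x + a_2 x^2, the coefficients solve the normal equations G · a = b where
  G_{ij} = <φ_i, φ_j> and b_i = <f, φ_i>, with φ_0 = 1, φ_1 = x, φ_2 = x^2.
G =
  [2, 0, 2/3]
  [0, 2/3, 0]
  [2/3, 0, 2/5],
b = (-4, -26/15, -4/5).
Solving gives a_0 = -3, a_1 = -13/5, a_2 = 3, so
  g(x) = 3*x^2 - 13*x/5 - 3.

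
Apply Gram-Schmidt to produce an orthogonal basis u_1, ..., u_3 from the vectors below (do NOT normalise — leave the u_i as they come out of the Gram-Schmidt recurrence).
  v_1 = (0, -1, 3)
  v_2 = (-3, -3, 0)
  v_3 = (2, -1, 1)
Orthogonal basis:
  u_1 = (0, -1, 3)
  u_2 = (-3, -27/10, -9/10)
  u_3 = (24/19, -24/19, -8/19)

Apply the Gram-Schmidt recurrence
  u_1 = v_1
  u_i = v_i − Σ_{j<i} ((v_i · u_j) / (u_j · u_j)) · u_j.

Step by step this gives:
  u_1 = (0, -1, 3)
  u_2 = (-3, -27/10, -9/10)
  u_3 = (24/19, -24/19, -8/19)

Orthogonality check:
  u_2 · u_1 = 0 (should be 0)
  u_3 · u_1 = 0 (should be 0)
  u_3 · u_2 = 0 (should be 0)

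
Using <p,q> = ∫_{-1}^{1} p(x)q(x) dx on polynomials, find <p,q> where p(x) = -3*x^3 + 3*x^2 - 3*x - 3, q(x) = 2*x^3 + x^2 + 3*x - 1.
<p,q> = -368/35

Expand the product: p(x)·q(x) = -6*x^6 + 3*x^5 - 12*x^4 + 3*x^3 - 15*x^2 - 6*x + 3.
∫_{-1}^{1} of each monomial x^k gives [2/(k+1) if k even, 0 if k odd]. Integrating term-by-term (or equivalently evaluating the antiderivative F(x) = -6*x^7/7 + x^6/2 - 12*x^5/5 + 3*x^4/4 - 5*x^3 - 3*x^2 + 3*x at the endpoints):
  F(1) − F(−1) = -981/140 − (491/140) = -368/35.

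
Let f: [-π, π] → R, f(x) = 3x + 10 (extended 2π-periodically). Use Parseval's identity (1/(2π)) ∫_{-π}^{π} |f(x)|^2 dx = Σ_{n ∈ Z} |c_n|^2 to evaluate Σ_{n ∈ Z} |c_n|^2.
Σ |c_n|^2 = 3π^2 + 100

Expand and integrate term by term over [-π, π]:
  ∫ (3x)^2 dx = 9·(2π^3/3); ∫ 2·3·(10)·x dx = 0 (odd integrand); ∫ 10^2 dx = 100·2π.
So (1/(2π)) ∫_{-π}^{π} (3x + 10)^2 dx = 9π^2/3 + 100 = 3π^2 + 100.
Parseval ⇒ Σ |c_n|^2 = 3π^2 + 100.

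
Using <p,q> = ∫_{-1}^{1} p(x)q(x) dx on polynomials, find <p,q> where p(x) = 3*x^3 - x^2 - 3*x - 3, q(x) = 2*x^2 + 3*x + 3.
<p,q> = -136/5

Expand the product: p(x)·q(x) = 6*x^5 + 7*x^4 - 18*x^2 - 18*x - 9.
∫_{-1}^{1} of each monomial x^k gives [2/(k+1) if k even, 0 if k odd]. Integrating term-by-term (or equivalently evaluating the antiderivative F(x) = x^6 + 7*x^5/5 - 6*x^3 - 9*x^2 - 9*x at the endpoints):
  F(1) − F(−1) = -108/5 − (28/5) = -136/5.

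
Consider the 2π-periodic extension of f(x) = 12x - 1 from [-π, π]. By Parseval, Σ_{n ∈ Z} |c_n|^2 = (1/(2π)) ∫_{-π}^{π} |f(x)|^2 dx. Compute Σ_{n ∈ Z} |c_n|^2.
Σ |c_n|^2 = 48π^2 + 1

Expand and integrate term by term over [-π, π]:
  ∫ (12x)^2 dx = 144·(2π^3/3); ∫ 2·12·(-1)·x dx = 0 (odd integrand); ∫ (-1)^2 dx = 1·2π.
So (1/(2π)) ∫_{-π}^{π} (12x - 1)^2 dx = 144π^2/3 + 1 = 48π^2 + 1.
Parseval ⇒ Σ |c_n|^2 = 48π^2 + 1.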